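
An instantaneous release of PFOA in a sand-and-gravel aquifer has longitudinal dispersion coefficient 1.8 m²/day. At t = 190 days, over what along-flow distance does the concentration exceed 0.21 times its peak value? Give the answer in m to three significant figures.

92.4 m

The plume is Gaussian with σ = √(2Dt) = √(2 × 1.8 × 190) = 26.15 m.
C/C_peak = exp(−Δx²/(2σ²)) = 0.21 ⇒ Δx = σ·√(−2 ln 0.21) = 26.15 × 1.767 = 46.21 m.
Width = 2Δx = 92.4 m.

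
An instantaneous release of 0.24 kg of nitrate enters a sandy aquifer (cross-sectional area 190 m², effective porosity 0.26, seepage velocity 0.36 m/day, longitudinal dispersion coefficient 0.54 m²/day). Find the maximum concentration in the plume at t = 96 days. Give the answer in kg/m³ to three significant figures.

The peak of an instantaneous 1D plume sits at x = vt; there the Gaussian factor is 1 and C_max = M/(n_e·A·√(4πDt)), where n_e·A is the pore area the mass is dissolved in.
√(4πDt) = √(4π × 0.54 × 96) = 25.52 m, so C_max = 0.24/(0.26 × 190 × 25.52) = 0.000190 kg/m³.

0.000190 kg/m³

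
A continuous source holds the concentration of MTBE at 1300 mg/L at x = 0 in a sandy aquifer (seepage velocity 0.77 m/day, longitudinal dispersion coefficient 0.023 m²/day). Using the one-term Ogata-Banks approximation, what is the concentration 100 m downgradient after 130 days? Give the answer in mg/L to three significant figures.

For a continuous step input, C/C₀ ≈ ½·erfc((x−vt)/(2√(Dt))).
vt = 0.77 × 130 = 100.1 m and 2√(Dt) = 2√(0.023 × 130) = 3.458 m.
Argument (x−vt)/(2√(Dt)) = (100 − 100.1)/3.458 = -0.02892; ½·erfc(-0.02892) = 0.5163.
C = 1300 × 0.5163 = 671 mg/L.

671 mg/L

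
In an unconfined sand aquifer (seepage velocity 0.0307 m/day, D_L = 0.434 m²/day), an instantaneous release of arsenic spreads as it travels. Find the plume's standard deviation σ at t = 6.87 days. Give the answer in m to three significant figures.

2.44 m

Dispersive spreading gives a Gaussian with σ² = 2Dt; advection only shifts the center.
σ = √(2 × 0.434 × 6.87) = 2.44 m.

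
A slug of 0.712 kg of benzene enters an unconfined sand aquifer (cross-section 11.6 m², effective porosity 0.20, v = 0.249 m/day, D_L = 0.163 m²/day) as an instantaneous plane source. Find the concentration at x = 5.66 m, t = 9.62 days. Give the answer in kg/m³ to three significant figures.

For an instantaneous plane source, C(x,t) = M/(n_e·A·√(4πDt)) · exp(−(x−vt)²/(4Dt)), with n_e·A the pore (flow) area.
Plume center vt = 0.249 × 9.62 = 2.39538 m, so the well at 5.66 m is 3.26462 m downgradient of the peak.
√(4πDt) = 4.439 m, giving peak height M/(n_e·A·√(4πDt)) = 0.712/(0.20 × 11.6 × 4.439) = 0.06914 kg/m³.
(x−vt)²/(4Dt) = (3.26462)²/(4 × 0.163 × 9.62) = 1.699; exp(−1.699) = 0.1829.
C = 0.06914 × 0.1829 = 0.0126 kg/m³.

0.0126 kg/m³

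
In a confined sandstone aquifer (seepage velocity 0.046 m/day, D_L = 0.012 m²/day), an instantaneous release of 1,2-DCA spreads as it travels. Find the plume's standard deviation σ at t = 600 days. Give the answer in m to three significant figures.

3.79 m

Dispersive spreading gives a Gaussian with σ² = 2Dt; advection only shifts the center.
σ = √(2 × 0.012 × 600) = 3.79 m.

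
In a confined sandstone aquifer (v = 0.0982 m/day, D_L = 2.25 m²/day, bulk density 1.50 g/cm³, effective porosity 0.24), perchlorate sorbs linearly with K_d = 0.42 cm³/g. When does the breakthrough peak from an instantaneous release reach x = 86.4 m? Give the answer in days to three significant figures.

2450 days

Retardation factor R = 1 + ρ_b·K_d/n = 1 + 1.50 × 0.42/0.24 = 3.625.
Sorption retards both mechanisms: v_R = v/R = 0.02709 m/day, D_R = D/R = 0.6207 m²/day.
Peak time from v_R²t² + 2D_R t − x² = 0: t = (√(D_R² + v_R²x²) − D_R)/v_R².
√(D_R² + v_R²x²) = √(0.6207² + 0.02709² × 86.4²) = 2.421; v_R² = 0.0007339.
t = (2.421 − 0.6207)/0.0007339 = 2450 days.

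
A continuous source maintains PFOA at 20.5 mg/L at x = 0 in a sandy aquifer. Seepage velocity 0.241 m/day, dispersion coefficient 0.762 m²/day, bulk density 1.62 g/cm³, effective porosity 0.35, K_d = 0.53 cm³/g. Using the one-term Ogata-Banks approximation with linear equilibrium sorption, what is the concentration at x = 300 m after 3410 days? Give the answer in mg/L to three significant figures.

Retardation factor R = 1 + ρ_b·K_d/n = 1 + 1.62 × 0.53/0.35 = 3.453.
Sorption retards both mechanisms: v_R = v/R = 0.06979 m/day, D_R = D/R = 0.2207 m²/day.
v_R·t = 0.06979 × 3410 = 237.9839 m; 2√(D_R t) = 54.87 m; argument = (300 − 237.9839)/54.87 = 1.130.
C = C₀ × ½·erfc(1.130) = 20.5 × 0.05501 = 1.13 mg/L.

1.13 mg/L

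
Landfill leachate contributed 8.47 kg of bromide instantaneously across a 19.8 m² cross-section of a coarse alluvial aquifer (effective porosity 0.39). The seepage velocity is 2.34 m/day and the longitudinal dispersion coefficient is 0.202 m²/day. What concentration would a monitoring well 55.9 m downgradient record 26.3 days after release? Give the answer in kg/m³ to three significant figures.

For an instantaneous plane source, C(x,t) = M/(n_e·A·√(4πDt)) · exp(−(x−vt)²/(4Dt)), with n_e·A the pore (flow) area.
Plume center vt = 2.34 × 26.3 = 61.542 m, so the well at 55.9 m is 5.642 m upgradient of the peak.
√(4πDt) = 8.171 m, giving peak height M/(n_e·A·√(4πDt)) = 8.47/(0.39 × 19.8 × 8.171) = 0.1342 kg/m³.
(x−vt)²/(4Dt) = (-5.642)²/(4 × 0.202 × 26.3) = 1.498; exp(−1.498) = 0.2236.
C = 0.1342 × 0.2236 = 0.0300 kg/m³.

0.0300 kg/m³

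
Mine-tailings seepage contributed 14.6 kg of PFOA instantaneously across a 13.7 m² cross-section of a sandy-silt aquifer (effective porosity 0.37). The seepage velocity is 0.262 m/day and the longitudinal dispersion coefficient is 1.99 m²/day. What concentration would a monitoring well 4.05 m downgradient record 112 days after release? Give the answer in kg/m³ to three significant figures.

For an instantaneous plane source, C(x,t) = M/(n_e·A·√(4πDt)) · exp(−(x−vt)²/(4Dt)), with n_e·A the pore (flow) area.
Plume center vt = 0.262 × 112 = 29.344 m, so the well at 4.05 m is 25.294 m upgradient of the peak.
√(4πDt) = 52.92 m, giving peak height M/(n_e·A·√(4πDt)) = 14.6/(0.37 × 13.7 × 52.92) = 0.05443 kg/m³.
(x−vt)²/(4Dt) = (-25.294)²/(4 × 1.99 × 112) = 0.7176; exp(−0.7176) = 0.4879.
C = 0.05443 × 0.4879 = 0.0266 kg/m³.

0.0266 kg/m³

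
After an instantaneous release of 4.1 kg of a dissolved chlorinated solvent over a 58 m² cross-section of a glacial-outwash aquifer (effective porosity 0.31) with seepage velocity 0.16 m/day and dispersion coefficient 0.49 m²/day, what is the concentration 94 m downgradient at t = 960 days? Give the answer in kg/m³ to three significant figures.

For an instantaneous plane source, C(x,t) = M/(n_e·A·√(4πDt)) · exp(−(x−vt)²/(4Dt)), with n_e·A the pore (flow) area.
Plume center vt = 0.16 × 960 = 153.6 m, so the well at 94 m is 59.6 m upgradient of the peak.
√(4πDt) = 76.88 m, giving peak height M/(n_e·A·√(4πDt)) = 4.1/(0.31 × 58 × 76.88) = 0.002966 kg/m³.
(x−vt)²/(4Dt) = (-59.6)²/(4 × 0.49 × 960) = 1.888; exp(−1.888) = 0.1514.
C = 0.002966 × 0.1514 = 0.000449 kg/m³.

0.000449 kg/m³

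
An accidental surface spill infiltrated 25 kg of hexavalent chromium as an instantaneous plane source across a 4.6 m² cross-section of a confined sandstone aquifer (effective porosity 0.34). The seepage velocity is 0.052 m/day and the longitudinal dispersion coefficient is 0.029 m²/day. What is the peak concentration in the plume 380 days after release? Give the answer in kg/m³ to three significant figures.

1.36 kg/m³

The peak of an instantaneous 1D plume sits at x = vt; there the Gaussian factor is 1 and C_max = M/(n_e·A·√(4πDt)), where n_e·A is the pore area the mass is dissolved in.
√(4πDt) = √(4π × 0.029 × 380) = 11.77 m, so C_max = 25/(0.34 × 4.6 × 11.77) = 1.36 kg/m³.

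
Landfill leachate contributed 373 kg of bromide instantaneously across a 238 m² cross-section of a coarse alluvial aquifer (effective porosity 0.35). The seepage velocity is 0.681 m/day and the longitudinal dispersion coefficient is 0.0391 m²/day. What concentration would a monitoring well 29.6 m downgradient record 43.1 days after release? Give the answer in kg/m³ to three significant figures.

For an instantaneous plane source, C(x,t) = M/(n_e·A·√(4πDt)) · exp(−(x−vt)²/(4Dt)), with n_e·A the pore (flow) area.
Plume center vt = 0.681 × 43.1 = 29.3511 m, so the well at 29.6 m is 0.2489 m downgradient of the peak.
√(4πDt) = 4.602 m, giving peak height M/(n_e·A·√(4πDt)) = 373/(0.35 × 238 × 4.602) = 0.9730 kg/m³.
(x−vt)²/(4Dt) = (0.2489)²/(4 × 0.0391 × 43.1) = 0.009190; exp(−0.009190) = 0.9909.
C = 0.9730 × 0.9909 = 0.964 kg/m³.

0.964 kg/m³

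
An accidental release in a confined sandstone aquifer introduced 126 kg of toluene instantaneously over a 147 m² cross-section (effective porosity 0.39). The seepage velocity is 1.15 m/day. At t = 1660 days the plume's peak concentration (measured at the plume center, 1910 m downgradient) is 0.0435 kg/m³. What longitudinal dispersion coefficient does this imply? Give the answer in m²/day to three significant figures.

0.122 m²/day

At the plume center C_max = M/(n_e·A·√(4πDt)), so D = M²/(4πt·(n_e·A·C_max)²).
n_e·A·C_max = 0.39 × 147 × 0.0435 = 2.494 kg/m.
D = 126²/(4π × 1660 × 2.494²) = 0.122 m²/day.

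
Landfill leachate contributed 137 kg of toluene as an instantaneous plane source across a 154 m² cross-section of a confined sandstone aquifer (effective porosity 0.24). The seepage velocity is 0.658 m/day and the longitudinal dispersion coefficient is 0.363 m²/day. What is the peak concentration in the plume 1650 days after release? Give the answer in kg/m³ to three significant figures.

The peak of an instantaneous 1D plume sits at x = vt; there the Gaussian factor is 1 and C_max = M/(n_e·A·√(4πDt)), where n_e·A is the pore area the mass is dissolved in.
√(4πDt) = √(4π × 0.363 × 1650) = 86.76 m, so C_max = 137/(0.24 × 154 × 86.76) = 0.0427 kg/m³.

0.0427 kg/m³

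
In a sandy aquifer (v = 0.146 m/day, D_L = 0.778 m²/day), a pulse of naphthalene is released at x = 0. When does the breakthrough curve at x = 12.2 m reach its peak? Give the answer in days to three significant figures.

For the 1D instantaneous-source solution, setting ∂C/∂t = 0 at fixed x gives v²t² + 2Dt − x² = 0, so t = (√(D² + v²x²) − D)/v².
√(D² + v²x²) = √(0.778² + 0.146² × 12.2²) = 1.944; v² = 0.021316.
t = (1.944 − 0.778)/0.021316 = 54.7 days (vs. the pure-advection estimate x/v = 83.6 d).

54.7 days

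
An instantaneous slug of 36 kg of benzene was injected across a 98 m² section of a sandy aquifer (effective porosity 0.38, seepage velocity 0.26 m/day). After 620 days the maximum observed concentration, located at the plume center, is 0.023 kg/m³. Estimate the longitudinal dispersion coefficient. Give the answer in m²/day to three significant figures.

At the plume center C_max = M/(n_e·A·√(4πDt)), so D = M²/(4πt·(n_e·A·C_max)²).
n_e·A·C_max = 0.38 × 98 × 0.023 = 0.8565 kg/m.
D = 36²/(4π × 620 × 0.8565²) = 0.227 m²/day.

0.227 m²/day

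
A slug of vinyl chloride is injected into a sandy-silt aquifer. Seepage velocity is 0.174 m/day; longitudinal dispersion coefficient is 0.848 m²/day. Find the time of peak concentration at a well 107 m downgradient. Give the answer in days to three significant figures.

588 days

For the 1D instantaneous-source solution, setting ∂C/∂t = 0 at fixed x gives v²t² + 2Dt − x² = 0, so t = (√(D² + v²x²) − D)/v².
√(D² + v²x²) = √(0.848² + 0.174² × 107²) = 18.64; v² = 0.030276.
t = (18.64 − 0.848)/0.030276 = 588 days (vs. the pure-advection estimate x/v = 615 d).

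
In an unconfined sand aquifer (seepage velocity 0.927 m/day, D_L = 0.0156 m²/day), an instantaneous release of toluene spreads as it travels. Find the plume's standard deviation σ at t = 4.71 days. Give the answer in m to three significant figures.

0.383 m

Dispersive spreading gives a Gaussian with σ² = 2Dt; advection only shifts the center.
σ = √(2 × 0.0156 × 4.71) = 0.383 m.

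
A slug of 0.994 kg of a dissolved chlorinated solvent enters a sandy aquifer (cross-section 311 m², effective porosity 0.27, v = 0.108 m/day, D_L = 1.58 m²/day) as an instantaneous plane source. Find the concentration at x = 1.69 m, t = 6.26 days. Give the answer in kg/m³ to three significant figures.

For an instantaneous plane source, C(x,t) = M/(n_e·A·√(4πDt)) · exp(−(x−vt)²/(4Dt)), with n_e·A the pore (flow) area.
Plume center vt = 0.108 × 6.26 = 0.67608 m, so the well at 1.69 m is 1.01392 m downgradient of the peak.
√(4πDt) = 11.15 m, giving peak height M/(n_e·A·√(4πDt)) = 0.994/(0.27 × 311 × 11.15) = 0.001062 kg/m³.
(x−vt)²/(4Dt) = (1.01392)²/(4 × 1.58 × 6.26) = 0.02598; exp(−0.02598) = 0.9744.
C = 0.001062 × 0.9744 = 0.00103 kg/m³.

0.00103 kg/m³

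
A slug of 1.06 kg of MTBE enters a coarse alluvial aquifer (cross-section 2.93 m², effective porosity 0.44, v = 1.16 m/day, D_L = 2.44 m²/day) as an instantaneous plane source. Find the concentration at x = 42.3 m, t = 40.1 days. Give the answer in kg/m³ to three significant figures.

0.0224 kg/m³

For an instantaneous plane source, C(x,t) = M/(n_e·A·√(4πDt)) · exp(−(x−vt)²/(4Dt)), with n_e·A the pore (flow) area.
Plume center vt = 1.16 × 40.1 = 46.516 m, so the well at 42.3 m is 4.216 m upgradient of the peak.
√(4πDt) = 35.06 m, giving peak height M/(n_e·A·√(4πDt)) = 1.06/(0.44 × 2.93 × 35.06) = 0.02345 kg/m³.
(x−vt)²/(4Dt) = (-4.216)²/(4 × 2.44 × 40.1) = 0.04542; exp(−0.04542) = 0.9556.
C = 0.02345 × 0.9556 = 0.0224 kg/m³.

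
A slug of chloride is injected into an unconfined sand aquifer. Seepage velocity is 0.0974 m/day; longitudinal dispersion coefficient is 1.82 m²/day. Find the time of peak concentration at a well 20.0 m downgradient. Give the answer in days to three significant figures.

89.2 days

For the 1D instantaneous-source solution, setting ∂C/∂t = 0 at fixed x gives v²t² + 2Dt − x² = 0, so t = (√(D² + v²x²) − D)/v².
√(D² + v²x²) = √(1.82² + 0.0974² × 20.0²) = 2.666; v² = 0.00948676.
t = (2.666 − 1.82)/0.00948676 = 89.2 days (vs. the pure-advection estimate x/v = 205 d).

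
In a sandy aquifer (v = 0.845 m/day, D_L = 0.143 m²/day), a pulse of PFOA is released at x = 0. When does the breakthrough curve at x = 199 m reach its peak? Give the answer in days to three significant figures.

For the 1D instantaneous-source solution, setting ∂C/∂t = 0 at fixed x gives v²t² + 2Dt − x² = 0, so t = (√(D² + v²x²) − D)/v².
√(D² + v²x²) = √(0.143² + 0.845² × 199²) = 168.2; v² = 0.714025.
t = (168.2 − 0.143)/0.714025 = 235 days (vs. the pure-advection estimate x/v = 236 d).

235 days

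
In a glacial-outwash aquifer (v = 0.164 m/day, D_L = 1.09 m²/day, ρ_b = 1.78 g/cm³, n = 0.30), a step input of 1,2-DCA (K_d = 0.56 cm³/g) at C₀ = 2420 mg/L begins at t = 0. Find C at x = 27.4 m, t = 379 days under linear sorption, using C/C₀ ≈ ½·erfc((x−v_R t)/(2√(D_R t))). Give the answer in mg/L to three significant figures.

Retardation factor R = 1 + ρ_b·K_d/n = 1 + 1.78 × 0.56/0.30 = 4.323.
Sorption retards both mechanisms: v_R = v/R = 0.03794 m/day, D_R = D/R = 0.2521 m²/day.
v_R·t = 0.03794 × 379 = 14.37926 m; 2√(D_R t) = 19.55 m; argument = (27.4 − 14.37926)/19.55 = 0.6660.
C = C₀ × ½·erfc(0.6660) = 2420 × 0.1731 = 419 mg/L.

419 mg/L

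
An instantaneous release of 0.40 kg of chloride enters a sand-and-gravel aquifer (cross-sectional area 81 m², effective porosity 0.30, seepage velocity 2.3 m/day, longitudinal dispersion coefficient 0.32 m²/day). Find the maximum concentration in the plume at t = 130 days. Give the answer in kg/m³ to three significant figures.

The peak of an instantaneous 1D plume sits at x = vt; there the Gaussian factor is 1 and C_max = M/(n_e·A·√(4πDt)), where n_e·A is the pore area the mass is dissolved in.
√(4πDt) = √(4π × 0.32 × 130) = 22.86 m, so C_max = 0.40/(0.30 × 81 × 22.86) = 0.000720 kg/m³.

0.000720 kg/m³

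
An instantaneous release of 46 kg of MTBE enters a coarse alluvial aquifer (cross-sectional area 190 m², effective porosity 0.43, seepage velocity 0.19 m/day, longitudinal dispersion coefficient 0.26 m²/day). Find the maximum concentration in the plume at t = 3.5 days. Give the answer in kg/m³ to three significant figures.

The peak of an instantaneous 1D plume sits at x = vt; there the Gaussian factor is 1 and C_max = M/(n_e·A·√(4πDt)), where n_e·A is the pore area the mass is dissolved in.
√(4πDt) = √(4π × 0.26 × 3.5) = 3.382 m, so C_max = 46/(0.43 × 190 × 3.382) = 0.166 kg/m³.

0.166 kg/m³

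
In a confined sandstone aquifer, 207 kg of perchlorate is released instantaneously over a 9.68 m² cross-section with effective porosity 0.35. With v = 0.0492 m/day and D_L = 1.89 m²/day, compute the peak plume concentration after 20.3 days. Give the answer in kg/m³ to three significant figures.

2.78 kg/m³

The peak of an instantaneous 1D plume sits at x = vt; there the Gaussian factor is 1 and C_max = M/(n_e·A·√(4πDt)), where n_e·A is the pore area the mass is dissolved in.
√(4πDt) = √(4π × 1.89 × 20.3) = 21.96 m, so C_max = 207/(0.35 × 9.68 × 21.96) = 2.78 kg/m³.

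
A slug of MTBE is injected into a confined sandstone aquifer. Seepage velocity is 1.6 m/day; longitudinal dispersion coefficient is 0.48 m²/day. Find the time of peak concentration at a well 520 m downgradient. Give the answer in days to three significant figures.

325 days

For the 1D instantaneous-source solution, setting ∂C/∂t = 0 at fixed x gives v²t² + 2Dt − x² = 0, so t = (√(D² + v²x²) − D)/v².
√(D² + v²x²) = √(0.48² + 1.6² × 520²) = 832.0; v² = 2.56.
t = (832.0 − 0.48)/2.56 = 325 days (vs. the pure-advection estimate x/v = 325 d).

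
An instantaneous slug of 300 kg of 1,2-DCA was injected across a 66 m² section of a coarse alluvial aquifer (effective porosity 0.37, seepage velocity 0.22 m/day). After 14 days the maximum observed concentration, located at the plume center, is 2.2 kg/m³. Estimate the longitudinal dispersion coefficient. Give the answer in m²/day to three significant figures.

At the plume center C_max = M/(n_e·A·√(4πDt)), so D = M²/(4πt·(n_e·A·C_max)²).
n_e·A·C_max = 0.37 × 66 × 2.2 = 53.72 kg/m.
D = 300²/(4π × 14 × 53.72²) = 0.177 m²/day.

0.177 m²/day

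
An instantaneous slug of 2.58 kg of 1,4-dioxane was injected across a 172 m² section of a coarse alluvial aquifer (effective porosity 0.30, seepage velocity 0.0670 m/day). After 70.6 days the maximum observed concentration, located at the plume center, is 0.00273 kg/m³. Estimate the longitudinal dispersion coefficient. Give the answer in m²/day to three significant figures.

At the plume center C_max = M/(n_e·A·√(4πDt)), so D = M²/(4πt·(n_e·A·C_max)²).
n_e·A·C_max = 0.30 × 172 × 0.00273 = 0.1409 kg/m.
D = 2.58²/(4π × 70.6 × 0.1409²) = 0.378 m²/day.

0.378 m²/day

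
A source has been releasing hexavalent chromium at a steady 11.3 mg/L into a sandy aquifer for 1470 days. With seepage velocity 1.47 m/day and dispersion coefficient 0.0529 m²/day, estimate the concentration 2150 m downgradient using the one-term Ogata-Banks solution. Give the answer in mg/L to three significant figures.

9.14 mg/L

For a continuous step input, C/C₀ ≈ ½·erfc((x−vt)/(2√(Dt))).
vt = 1.47 × 1470 = 2160.9 m and 2√(Dt) = 2√(0.0529 × 1470) = 17.64 m.
Argument (x−vt)/(2√(Dt)) = (2150 − 2160.9)/17.64 = -0.6179; ½·erfc(-0.6179) = 0.8089.
C = 11.3 × 0.8089 = 9.14 mg/L.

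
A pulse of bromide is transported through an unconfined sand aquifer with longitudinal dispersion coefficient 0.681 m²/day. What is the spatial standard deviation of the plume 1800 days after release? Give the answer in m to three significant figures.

Dispersive spreading gives a Gaussian with σ² = 2Dt; advection only shifts the center.
σ = √(2 × 0.681 × 1800) = 49.5 m.

49.5 m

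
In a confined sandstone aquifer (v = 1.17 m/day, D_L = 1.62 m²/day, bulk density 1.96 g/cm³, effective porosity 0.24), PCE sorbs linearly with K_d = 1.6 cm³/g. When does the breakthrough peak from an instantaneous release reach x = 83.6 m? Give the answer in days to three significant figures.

989 days

Retardation factor R = 1 + ρ_b·K_d/n = 1 + 1.96 × 1.6/0.24 = 14.07.
Sorption retards both mechanisms: v_R = v/R = 0.08316 m/day, D_R = D/R = 0.1151 m²/day.
Peak time from v_R²t² + 2D_R t − x² = 0: t = (√(D_R² + v_R²x²) − D_R)/v_R².
√(D_R² + v_R²x²) = √(0.1151² + 0.08316² × 83.6²) = 6.953; v_R² = 0.006916.
t = (6.953 − 0.1151)/0.006916 = 989 days.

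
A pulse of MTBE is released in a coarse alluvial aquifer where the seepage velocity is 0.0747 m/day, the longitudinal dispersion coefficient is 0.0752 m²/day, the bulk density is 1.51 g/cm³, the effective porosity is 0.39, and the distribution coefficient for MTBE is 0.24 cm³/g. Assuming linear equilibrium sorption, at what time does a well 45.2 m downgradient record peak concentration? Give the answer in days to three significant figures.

1140 days

Retardation factor R = 1 + ρ_b·K_d/n = 1 + 1.51 × 0.24/0.39 = 1.929.
Sorption retards both mechanisms: v_R = v/R = 0.03872 m/day, D_R = D/R = 0.03898 m²/day.
Peak time from v_R²t² + 2D_R t − x² = 0: t = (√(D_R² + v_R²x²) − D_R)/v_R².
√(D_R² + v_R²x²) = √(0.03898² + 0.03872² × 45.2²) = 1.751; v_R² = 0.001499.
t = (1.751 − 0.03898)/0.001499 = 1140 days.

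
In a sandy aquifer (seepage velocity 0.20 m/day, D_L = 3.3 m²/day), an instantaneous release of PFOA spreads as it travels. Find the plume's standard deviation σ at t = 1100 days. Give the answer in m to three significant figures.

85.2 m

Dispersive spreading gives a Gaussian with σ² = 2Dt; advection only shifts the center.
σ = √(2 × 3.3 × 1100) = 85.2 m.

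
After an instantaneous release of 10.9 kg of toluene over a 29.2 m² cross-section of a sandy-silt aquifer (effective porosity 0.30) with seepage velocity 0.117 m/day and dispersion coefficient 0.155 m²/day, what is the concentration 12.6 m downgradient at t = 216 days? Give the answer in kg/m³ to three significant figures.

For an instantaneous plane source, C(x,t) = M/(n_e·A·√(4πDt)) · exp(−(x−vt)²/(4Dt)), with n_e·A the pore (flow) area.
Plume center vt = 0.117 × 216 = 25.272 m, so the well at 12.6 m is 12.672 m upgradient of the peak.
√(4πDt) = 20.51 m, giving peak height M/(n_e·A·√(4πDt)) = 10.9/(0.30 × 29.2 × 20.51) = 0.06067 kg/m³.
(x−vt)²/(4Dt) = (-12.672)²/(4 × 0.155 × 216) = 1.199; exp(−1.199) = 0.3015.
C = 0.06067 × 0.3015 = 0.0183 kg/m³.

0.0183 kg/m³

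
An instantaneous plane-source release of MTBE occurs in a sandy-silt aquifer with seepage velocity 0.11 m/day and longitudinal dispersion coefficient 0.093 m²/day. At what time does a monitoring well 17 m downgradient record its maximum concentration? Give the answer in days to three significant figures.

For the 1D instantaneous-source solution, setting ∂C/∂t = 0 at fixed x gives v²t² + 2Dt − x² = 0, so t = (√(D² + v²x²) − D)/v².
√(D² + v²x²) = √(0.093² + 0.11² × 17²) = 1.872; v² = 0.0121.
t = (1.872 − 0.093)/0.0121 = 147 days (vs. the pure-advection estimate x/v = 155 d).

147 days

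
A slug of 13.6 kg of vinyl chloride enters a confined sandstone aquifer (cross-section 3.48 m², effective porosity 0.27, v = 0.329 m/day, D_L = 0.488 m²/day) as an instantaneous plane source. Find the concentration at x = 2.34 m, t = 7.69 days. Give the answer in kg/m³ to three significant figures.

For an instantaneous plane source, C(x,t) = M/(n_e·A·√(4πDt)) · exp(−(x−vt)²/(4Dt)), with n_e·A the pore (flow) area.
Plume center vt = 0.329 × 7.69 = 2.53001 m, so the well at 2.34 m is 0.19001 m upgradient of the peak.
√(4πDt) = 6.867 m, giving peak height M/(n_e·A·√(4πDt)) = 13.6/(0.27 × 3.48 × 6.867) = 2.108 kg/m³.
(x−vt)²/(4Dt) = (-0.19001)²/(4 × 0.488 × 7.69) = 0.002405; exp(−0.002405) = 0.9976.
C = 2.108 × 0.9976 = 2.10 kg/m³.

2.10 kg/m³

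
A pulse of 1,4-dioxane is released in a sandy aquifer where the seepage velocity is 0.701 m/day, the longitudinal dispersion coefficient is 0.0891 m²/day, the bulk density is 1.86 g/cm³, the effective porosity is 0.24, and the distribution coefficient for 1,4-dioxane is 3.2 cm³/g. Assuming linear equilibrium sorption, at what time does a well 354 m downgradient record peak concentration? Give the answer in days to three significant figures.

13000 days

Retardation factor R = 1 + ρ_b·K_d/n = 1 + 1.86 × 3.2/0.24 = 25.80.
Sorption retards both mechanisms: v_R = v/R = 0.02717 m/day, D_R = D/R = 0.003453 m²/day.
Peak time from v_R²t² + 2D_R t − x² = 0: t = (√(D_R² + v_R²x²) − D_R)/v_R².
√(D_R² + v_R²x²) = √(0.003453² + 0.02717² × 354²) = 9.618; v_R² = 0.0007382.
t = (9.618 − 0.003453)/0.0007382 = 13000 days.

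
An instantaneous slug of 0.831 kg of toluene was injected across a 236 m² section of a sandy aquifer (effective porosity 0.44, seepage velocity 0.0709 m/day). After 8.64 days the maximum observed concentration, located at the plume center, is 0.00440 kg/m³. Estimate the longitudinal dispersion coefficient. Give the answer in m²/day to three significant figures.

At the plume center C_max = M/(n_e·A·√(4πDt)), so D = M²/(4πt·(n_e·A·C_max)²).
n_e·A·C_max = 0.44 × 236 × 0.00440 = 0.4569 kg/m.
D = 0.831²/(4π × 8.64 × 0.4569²) = 0.0305 m²/day.

0.0305 m²/day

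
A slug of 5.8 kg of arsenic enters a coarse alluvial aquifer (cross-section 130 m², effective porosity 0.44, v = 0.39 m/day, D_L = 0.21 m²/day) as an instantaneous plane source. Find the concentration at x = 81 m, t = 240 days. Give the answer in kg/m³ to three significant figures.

0.00183 kg/m³

For an instantaneous plane source, C(x,t) = M/(n_e·A·√(4πDt)) · exp(−(x−vt)²/(4Dt)), with n_e·A the pore (flow) area.
Plume center vt = 0.39 × 240 = 93.6 m, so the well at 81 m is 12.6 m upgradient of the peak.
√(4πDt) = 25.17 m, giving peak height M/(n_e·A·√(4πDt)) = 5.8/(0.44 × 130 × 25.17) = 0.004029 kg/m³.
(x−vt)²/(4Dt) = (-12.6)²/(4 × 0.21 × 240) = 0.7875; exp(−0.7875) = 0.4550.
C = 0.004029 × 0.4550 = 0.00183 kg/m³.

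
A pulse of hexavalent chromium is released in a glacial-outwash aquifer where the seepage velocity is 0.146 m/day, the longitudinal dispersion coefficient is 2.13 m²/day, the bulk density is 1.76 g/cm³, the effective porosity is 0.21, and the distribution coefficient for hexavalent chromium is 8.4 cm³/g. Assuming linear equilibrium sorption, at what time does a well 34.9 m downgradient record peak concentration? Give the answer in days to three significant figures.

Retardation factor R = 1 + ρ_b·K_d/n = 1 + 1.76 × 8.4/0.21 = 71.40.
Sorption retards both mechanisms: v_R = v/R = 0.002045 m/day, D_R = D/R = 0.02983 m²/day.
Peak time from v_R²t² + 2D_R t − x² = 0: t = (√(D_R² + v_R²x²) − D_R)/v_R².
√(D_R² + v_R²x²) = √(0.02983² + 0.002045² × 34.9²) = 0.07735; v_R² = 4.182e-06.
t = (0.07735 − 0.02983)/4.182e-06 = 11400 days.

11400 days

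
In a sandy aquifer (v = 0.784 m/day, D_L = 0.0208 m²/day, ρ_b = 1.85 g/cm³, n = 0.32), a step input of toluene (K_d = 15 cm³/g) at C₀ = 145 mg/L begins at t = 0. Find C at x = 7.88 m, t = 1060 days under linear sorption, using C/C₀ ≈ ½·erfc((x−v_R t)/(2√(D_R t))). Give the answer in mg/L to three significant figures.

143 mg/L

Retardation factor R = 1 + ρ_b·K_d/n = 1 + 1.85 × 15/0.32 = 87.72.
Sorption retards both mechanisms: v_R = v/R = 0.008938 m/day, D_R = D/R = 0.0002371 m²/day.
v_R·t = 0.008938 × 1060 = 9.47428 m; 2√(D_R t) = 1.003 m; argument = (7.88 − 9.47428)/1.003 = -1.590.
C = C₀ × ½·erfc(-1.590) = 145 × 0.9877 = 143 mg/L.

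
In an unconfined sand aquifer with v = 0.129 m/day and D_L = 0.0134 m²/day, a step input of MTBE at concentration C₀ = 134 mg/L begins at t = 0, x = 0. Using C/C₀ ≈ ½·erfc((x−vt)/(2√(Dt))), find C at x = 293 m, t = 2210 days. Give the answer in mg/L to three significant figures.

For a continuous step input, C/C₀ ≈ ½·erfc((x−vt)/(2√(Dt))).
vt = 0.129 × 2210 = 285.09 m and 2√(Dt) = 2√(0.0134 × 2210) = 10.88 m.
Argument (x−vt)/(2√(Dt)) = (293 − 285.09)/10.88 = 0.7270; ½·erfc(0.7270) = 0.1519.
C = 134 × 0.1519 = 20.4 mg/L.

20.4 mg/L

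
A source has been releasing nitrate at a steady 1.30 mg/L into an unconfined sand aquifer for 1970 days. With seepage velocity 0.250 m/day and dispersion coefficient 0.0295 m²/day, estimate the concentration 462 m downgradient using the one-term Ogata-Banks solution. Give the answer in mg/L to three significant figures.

For a continuous step input, C/C₀ ≈ ½·erfc((x−vt)/(2√(Dt))).
vt = 0.250 × 1970 = 492.5 m and 2√(Dt) = 2√(0.0295 × 1970) = 15.25 m.
Argument (x−vt)/(2√(Dt)) = (462 − 492.5)/15.25 = -2.000; ½·erfc(-2.000) = 0.9977.
C = 1.30 × 0.9977 = 1.30 mg/L.

1.30 mg/L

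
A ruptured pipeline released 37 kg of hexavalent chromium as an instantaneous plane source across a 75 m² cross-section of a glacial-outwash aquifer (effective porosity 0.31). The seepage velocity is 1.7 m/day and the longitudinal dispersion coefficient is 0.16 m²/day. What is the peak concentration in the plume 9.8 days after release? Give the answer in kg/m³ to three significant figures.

0.359 kg/m³

The peak of an instantaneous 1D plume sits at x = vt; there the Gaussian factor is 1 and C_max = M/(n_e·A·√(4πDt)), where n_e·A is the pore area the mass is dissolved in.
√(4πDt) = √(4π × 0.16 × 9.8) = 4.439 m, so C_max = 37/(0.31 × 75 × 4.439) = 0.359 kg/m³.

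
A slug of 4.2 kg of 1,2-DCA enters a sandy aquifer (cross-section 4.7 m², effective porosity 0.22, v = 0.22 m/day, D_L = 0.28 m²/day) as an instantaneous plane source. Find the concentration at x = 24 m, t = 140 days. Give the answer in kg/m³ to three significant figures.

0.136 kg/m³

For an instantaneous plane source, C(x,t) = M/(n_e·A·√(4πDt)) · exp(−(x−vt)²/(4Dt)), with n_e·A the pore (flow) area.
Plume center vt = 0.22 × 140 = 30.8 m, so the well at 24 m is 6.8 m upgradient of the peak.
√(4πDt) = 22.19 m, giving peak height M/(n_e·A·√(4πDt)) = 4.2/(0.22 × 4.7 × 22.19) = 0.1831 kg/m³.
(x−vt)²/(4Dt) = (-6.8)²/(4 × 0.28 × 140) = 0.2949; exp(−0.2949) = 0.7446.
C = 0.1831 × 0.7446 = 0.136 kg/m³.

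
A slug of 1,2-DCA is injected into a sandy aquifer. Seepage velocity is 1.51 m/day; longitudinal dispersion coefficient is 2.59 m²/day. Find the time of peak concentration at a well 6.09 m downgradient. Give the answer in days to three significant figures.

3.05 days

For the 1D instantaneous-source solution, setting ∂C/∂t = 0 at fixed x gives v²t² + 2Dt − x² = 0, so t = (√(D² + v²x²) − D)/v².
√(D² + v²x²) = √(2.59² + 1.51² × 6.09²) = 9.554; v² = 2.2801.
t = (9.554 − 2.59)/2.2801 = 3.05 days (vs. the pure-advection estimate x/v = 4.03 d).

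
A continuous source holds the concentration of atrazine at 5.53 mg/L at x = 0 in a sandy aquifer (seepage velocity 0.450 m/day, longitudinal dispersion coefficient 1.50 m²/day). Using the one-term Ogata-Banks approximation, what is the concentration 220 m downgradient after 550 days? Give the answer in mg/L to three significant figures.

4.15 mg/L

For a continuous step input, C/C₀ ≈ ½·erfc((x−vt)/(2√(Dt))).
vt = 0.450 × 550 = 247.5 m and 2√(Dt) = 2√(1.50 × 550) = 57.45 m.
Argument (x−vt)/(2√(Dt)) = (220 − 247.5)/57.45 = -0.4787; ½·erfc(-0.4787) = 0.7508.
C = 5.53 × 0.7508 = 4.15 mg/L.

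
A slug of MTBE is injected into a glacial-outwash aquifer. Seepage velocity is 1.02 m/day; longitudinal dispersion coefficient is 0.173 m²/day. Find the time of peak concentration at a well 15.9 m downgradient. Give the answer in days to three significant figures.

For the 1D instantaneous-source solution, setting ∂C/∂t = 0 at fixed x gives v²t² + 2Dt − x² = 0, so t = (√(D² + v²x²) − D)/v².
√(D² + v²x²) = √(0.173² + 1.02² × 15.9²) = 16.22; v² = 1.0404.
t = (16.22 − 0.173)/1.0404 = 15.4 days (vs. the pure-advection estimate x/v = 15.6 d).

15.4 days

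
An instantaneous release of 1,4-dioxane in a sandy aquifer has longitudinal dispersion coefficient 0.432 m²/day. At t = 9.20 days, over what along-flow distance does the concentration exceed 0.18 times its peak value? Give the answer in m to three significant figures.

The plume is Gaussian with σ = √(2Dt) = √(2 × 0.432 × 9.20) = 2.819 m.
C/C_peak = exp(−Δx²/(2σ²)) = 0.18 ⇒ Δx = σ·√(−2 ln 0.18) = 2.819 × 1.852 = 5.221 m.
Width = 2Δx = 10.4 m.

10.4 m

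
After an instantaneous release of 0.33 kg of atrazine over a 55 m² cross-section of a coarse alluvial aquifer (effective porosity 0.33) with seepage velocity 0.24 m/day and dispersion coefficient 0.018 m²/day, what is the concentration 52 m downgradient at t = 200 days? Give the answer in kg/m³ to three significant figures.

0.000890 kg/m³

For an instantaneous plane source, C(x,t) = M/(n_e·A·√(4πDt)) · exp(−(x−vt)²/(4Dt)), with n_e·A the pore (flow) area.
Plume center vt = 0.24 × 200 = 48 m, so the well at 52 m is 4 m downgradient of the peak.
√(4πDt) = 6.726 m, giving peak height M/(n_e·A·√(4πDt)) = 0.33/(0.33 × 55 × 6.726) = 0.002703 kg/m³.
(x−vt)²/(4Dt) = (4)²/(4 × 0.018 × 200) = 1.111; exp(−1.111) = 0.3292.
C = 0.002703 × 0.3292 = 0.000890 kg/m³.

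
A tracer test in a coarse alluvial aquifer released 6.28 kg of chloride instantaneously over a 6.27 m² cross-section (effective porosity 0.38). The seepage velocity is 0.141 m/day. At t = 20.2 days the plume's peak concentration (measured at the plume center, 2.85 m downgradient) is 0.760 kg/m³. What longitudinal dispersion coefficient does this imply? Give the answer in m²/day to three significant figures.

0.0474 m²/day

At the plume center C_max = M/(n_e·A·√(4πDt)), so D = M²/(4πt·(n_e·A·C_max)²).
n_e·A·C_max = 0.38 × 6.27 × 0.760 = 1.811 kg/m.
D = 6.28²/(4π × 20.2 × 1.811²) = 0.0474 m²/day.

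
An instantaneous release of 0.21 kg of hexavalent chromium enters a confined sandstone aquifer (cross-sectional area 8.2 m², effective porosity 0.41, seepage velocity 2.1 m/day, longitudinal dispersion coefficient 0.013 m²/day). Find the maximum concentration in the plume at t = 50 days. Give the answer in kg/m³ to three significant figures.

The peak of an instantaneous 1D plume sits at x = vt; there the Gaussian factor is 1 and C_max = M/(n_e·A·√(4πDt)), where n_e·A is the pore area the mass is dissolved in.
√(4πDt) = √(4π × 0.013 × 50) = 2.858 m, so C_max = 0.21/(0.41 × 8.2 × 2.858) = 0.0219 kg/m³.

0.0219 kg/m³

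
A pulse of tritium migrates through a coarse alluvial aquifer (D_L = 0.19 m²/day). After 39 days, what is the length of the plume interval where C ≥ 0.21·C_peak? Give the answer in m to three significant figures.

The plume is Gaussian with σ = √(2Dt) = √(2 × 0.19 × 39) = 3.850 m.
C/C_peak = exp(−Δx²/(2σ²)) = 0.21 ⇒ Δx = σ·√(−2 ln 0.21) = 3.850 × 1.767 = 6.803 m.
Width = 2Δx = 13.6 m.

13.6 m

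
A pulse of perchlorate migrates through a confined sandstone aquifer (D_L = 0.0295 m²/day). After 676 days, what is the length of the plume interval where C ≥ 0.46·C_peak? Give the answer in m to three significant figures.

The plume is Gaussian with σ = √(2Dt) = √(2 × 0.0295 × 676) = 6.315 m.
C/C_peak = exp(−Δx²/(2σ²)) = 0.46 ⇒ Δx = σ·√(−2 ln 0.46) = 6.315 × 1.246 = 7.868 m.
Width = 2Δx = 15.7 m.

15.7 m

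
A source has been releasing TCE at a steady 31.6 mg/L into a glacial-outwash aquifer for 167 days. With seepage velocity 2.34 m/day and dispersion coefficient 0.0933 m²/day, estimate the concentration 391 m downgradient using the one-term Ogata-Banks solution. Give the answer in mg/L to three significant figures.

15.3 mg/L

For a continuous step input, C/C₀ ≈ ½·erfc((x−vt)/(2√(Dt))).
vt = 2.34 × 167 = 390.78 m and 2√(Dt) = 2√(0.0933 × 167) = 7.895 m.
Argument (x−vt)/(2√(Dt)) = (391 − 390.78)/7.895 = 0.02787; ½·erfc(0.02787) = 0.4843.
C = 31.6 × 0.4843 = 15.3 mg/L.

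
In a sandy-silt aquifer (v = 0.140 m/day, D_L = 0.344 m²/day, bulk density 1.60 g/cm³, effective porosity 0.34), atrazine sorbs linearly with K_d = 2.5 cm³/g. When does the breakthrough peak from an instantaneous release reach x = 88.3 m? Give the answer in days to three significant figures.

Retardation factor R = 1 + ρ_b·K_d/n = 1 + 1.60 × 2.5/0.34 = 12.76.
Sorption retards both mechanisms: v_R = v/R = 0.01097 m/day, D_R = D/R = 0.02696 m²/day.
Peak time from v_R²t² + 2D_R t − x² = 0: t = (√(D_R² + v_R²x²) − D_R)/v_R².
√(D_R² + v_R²x²) = √(0.02696² + 0.01097² × 88.3²) = 0.9690; v_R² = 0.0001203.
t = (0.9690 − 0.02696)/0.0001203 = 7830 days.

7830 days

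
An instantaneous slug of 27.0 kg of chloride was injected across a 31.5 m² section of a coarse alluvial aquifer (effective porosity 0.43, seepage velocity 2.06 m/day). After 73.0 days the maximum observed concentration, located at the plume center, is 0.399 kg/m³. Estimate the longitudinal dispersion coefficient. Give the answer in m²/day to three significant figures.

At the plume center C_max = M/(n_e·A·√(4πDt)), so D = M²/(4πt·(n_e·A·C_max)²).
n_e·A·C_max = 0.43 × 31.5 × 0.399 = 5.404 kg/m.
D = 27.0²/(4π × 73.0 × 5.404²) = 0.0272 m²/day.

0.0272 m²/day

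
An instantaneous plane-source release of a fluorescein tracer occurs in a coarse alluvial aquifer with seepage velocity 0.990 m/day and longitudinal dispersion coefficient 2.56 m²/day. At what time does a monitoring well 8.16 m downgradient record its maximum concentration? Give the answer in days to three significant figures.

6.03 days

For the 1D instantaneous-source solution, setting ∂C/∂t = 0 at fixed x gives v²t² + 2Dt − x² = 0, so t = (√(D² + v²x²) − D)/v².
√(D² + v²x²) = √(2.56² + 0.990² × 8.16²) = 8.474; v² = 0.9801.
t = (8.474 − 2.56)/0.9801 = 6.03 days (vs. the pure-advection estimate x/v = 8.24 d).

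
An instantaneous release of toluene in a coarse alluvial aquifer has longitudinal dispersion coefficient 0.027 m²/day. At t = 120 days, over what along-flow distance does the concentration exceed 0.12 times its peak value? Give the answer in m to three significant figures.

10.5 m

The plume is Gaussian with σ = √(2Dt) = √(2 × 0.027 × 120) = 2.546 m.
C/C_peak = exp(−Δx²/(2σ²)) = 0.12 ⇒ Δx = σ·√(−2 ln 0.12) = 2.546 × 2.059 = 5.242 m.
Width = 2Δx = 10.5 m.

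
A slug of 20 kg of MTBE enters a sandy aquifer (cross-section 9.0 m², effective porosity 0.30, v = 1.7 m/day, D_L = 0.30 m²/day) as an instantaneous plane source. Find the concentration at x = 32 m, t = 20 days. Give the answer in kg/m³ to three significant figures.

For an instantaneous plane source, C(x,t) = M/(n_e·A·√(4πDt)) · exp(−(x−vt)²/(4Dt)), with n_e·A the pore (flow) area.
Plume center vt = 1.7 × 20 = 34 m, so the well at 32 m is 2 m upgradient of the peak.
√(4πDt) = 8.683 m, giving peak height M/(n_e·A·√(4πDt)) = 20/(0.30 × 9.0 × 8.683) = 0.8531 kg/m³.
(x−vt)²/(4Dt) = (-2)²/(4 × 0.30 × 20) = 0.1667; exp(−0.1667) = 0.8465.
C = 0.8531 × 0.8465 = 0.722 kg/m³.

0.722 kg/m³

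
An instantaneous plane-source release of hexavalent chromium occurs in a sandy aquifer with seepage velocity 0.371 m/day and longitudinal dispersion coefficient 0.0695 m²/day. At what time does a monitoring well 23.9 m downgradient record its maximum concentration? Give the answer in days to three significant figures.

63.9 days

For the 1D instantaneous-source solution, setting ∂C/∂t = 0 at fixed x gives v²t² + 2Dt − x² = 0, so t = (√(D² + v²x²) − D)/v².
√(D² + v²x²) = √(0.0695² + 0.371² × 23.9²) = 8.867; v² = 0.137641.
t = (8.867 − 0.0695)/0.137641 = 63.9 days (vs. the pure-advection estimate x/v = 64.4 d).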